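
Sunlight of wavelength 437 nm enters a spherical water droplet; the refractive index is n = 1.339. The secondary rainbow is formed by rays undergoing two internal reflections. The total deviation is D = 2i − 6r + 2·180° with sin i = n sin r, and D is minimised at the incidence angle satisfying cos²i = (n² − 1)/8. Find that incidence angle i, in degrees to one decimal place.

71.6°

cos²i = (1.339² − 1)/8 = (1.79292 − 1)/8 = 0.09912.
cos i = 0.31483, so i = 71.650°.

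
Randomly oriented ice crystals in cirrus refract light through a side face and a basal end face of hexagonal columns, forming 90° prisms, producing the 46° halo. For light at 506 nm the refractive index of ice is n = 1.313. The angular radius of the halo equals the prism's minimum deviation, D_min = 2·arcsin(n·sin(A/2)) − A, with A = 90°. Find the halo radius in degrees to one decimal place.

n·sin(A/2) = 1.313 × sin 45° = 1.313 × 0.7071 = 0.9284.
D_min = 2·arcsin(0.9284) − 90° = 2 × 68.192° − 90° = 46.383°.

46.4°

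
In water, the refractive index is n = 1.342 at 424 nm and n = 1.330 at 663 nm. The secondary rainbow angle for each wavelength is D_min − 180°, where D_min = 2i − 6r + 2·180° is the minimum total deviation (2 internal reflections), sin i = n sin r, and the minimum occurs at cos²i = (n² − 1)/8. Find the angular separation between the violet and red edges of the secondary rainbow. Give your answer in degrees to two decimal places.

At 424 nm (n = 1.342): cos²i = 0.10012 → i = 71.554°, r = 44.981°, D_min = 233.222°, rainbow angle = 53.222°.
At 663 nm (n = 1.330): cos²i = 0.09611 → i = 71.940°, r = 45.630°, D_min = 230.101°, rainbow angle = 50.101°.
Angular width = |53.222° − 50.101°| = 3.121°.

3.12°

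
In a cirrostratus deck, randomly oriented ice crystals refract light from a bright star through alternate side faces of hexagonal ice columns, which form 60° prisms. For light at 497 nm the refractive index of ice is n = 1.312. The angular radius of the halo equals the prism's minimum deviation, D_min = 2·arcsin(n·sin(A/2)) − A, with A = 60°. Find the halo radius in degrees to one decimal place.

22.0°

n·sin(A/2) = 1.312 × sin 30° = 1.312 × 0.5000 = 0.6560.
D_min = 2·arcsin(0.6560) − 60° = 2 × 40.996° − 60° = 21.991°.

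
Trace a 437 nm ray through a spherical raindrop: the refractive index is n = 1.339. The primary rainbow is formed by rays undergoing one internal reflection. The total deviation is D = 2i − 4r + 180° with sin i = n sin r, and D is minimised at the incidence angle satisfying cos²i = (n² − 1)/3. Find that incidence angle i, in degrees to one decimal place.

59.1°

cos²i = (1.339² − 1)/3 = (1.79292 − 1)/3 = 0.26431.
cos i = 0.51411, so i = 59.062°.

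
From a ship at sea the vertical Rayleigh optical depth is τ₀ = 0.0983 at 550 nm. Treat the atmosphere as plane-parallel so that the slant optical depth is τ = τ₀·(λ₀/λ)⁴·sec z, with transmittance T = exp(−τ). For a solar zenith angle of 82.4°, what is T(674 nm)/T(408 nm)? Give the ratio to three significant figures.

Airmass: sec 82.4° = 7.5611.
τ(674 nm) = 0.0983 × (550/674)⁴ × 7.5611 = 0.0983 × 0.4434 × 7.5611 = 0.3296.
τ(408 nm) = 0.0983 × (550/408)⁴ × 7.5611 = 0.0983 × 3.3023 × 7.5611 = 2.4544.
T(674)/T(408) = exp(τ_B − τ_A) = exp(2.1248) = 8.3715.

8.37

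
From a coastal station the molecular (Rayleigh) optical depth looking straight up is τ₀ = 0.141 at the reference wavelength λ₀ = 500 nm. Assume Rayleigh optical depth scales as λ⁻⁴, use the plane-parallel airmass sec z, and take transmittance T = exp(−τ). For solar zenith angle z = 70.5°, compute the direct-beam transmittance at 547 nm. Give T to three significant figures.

0.745

sec 70.5° = 2.9957.
τ = 0.141 × (500/547)⁴ × 2.9957 = 0.141 × 0.6981 × 2.9957 = 0.2949.
T = exp(−0.2949) = 0.7446.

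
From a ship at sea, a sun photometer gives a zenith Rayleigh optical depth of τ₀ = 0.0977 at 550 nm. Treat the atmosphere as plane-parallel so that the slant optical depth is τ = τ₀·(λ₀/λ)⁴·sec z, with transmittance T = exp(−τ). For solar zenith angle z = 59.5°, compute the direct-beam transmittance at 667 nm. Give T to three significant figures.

0.915

sec 59.5° = 1.9703.
τ = 0.0977 × (550/667)⁴ × 1.9703 = 0.0977 × 0.4623 × 1.9703 = 0.0890.
T = exp(−0.0890) = 0.9148.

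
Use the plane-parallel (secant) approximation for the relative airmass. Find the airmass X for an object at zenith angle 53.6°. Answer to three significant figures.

X = sec z = 1/cos 53.6° = 1/0.5934 = 1.6852.

1.69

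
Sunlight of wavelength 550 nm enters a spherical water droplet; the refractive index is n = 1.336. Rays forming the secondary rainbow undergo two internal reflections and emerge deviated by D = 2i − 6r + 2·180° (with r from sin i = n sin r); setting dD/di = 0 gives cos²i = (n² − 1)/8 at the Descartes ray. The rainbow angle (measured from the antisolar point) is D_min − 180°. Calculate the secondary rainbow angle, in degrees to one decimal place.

cos²i = (1.78490 − 1)/8 = 0.09811; i = arccos(0.31323) = 71.746°.
sin r = sin 71.746°/1.336 = 0.71084; r = 45.303°.
D_min = 2·71.746° − 6·45.303° + 360° = 231.674°.
Rainbow angle = D_min − 180° = 51.674°.

51.7°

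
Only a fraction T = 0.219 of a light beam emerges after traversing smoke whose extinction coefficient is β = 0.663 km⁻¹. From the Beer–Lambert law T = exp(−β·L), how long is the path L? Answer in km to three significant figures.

Beer–Lambert: T = exp(−βL) ⇒ L = −ln(T)/β = −ln(0.219)/0.663 = 1.5187/0.663 = 2.291 km.

2.29 km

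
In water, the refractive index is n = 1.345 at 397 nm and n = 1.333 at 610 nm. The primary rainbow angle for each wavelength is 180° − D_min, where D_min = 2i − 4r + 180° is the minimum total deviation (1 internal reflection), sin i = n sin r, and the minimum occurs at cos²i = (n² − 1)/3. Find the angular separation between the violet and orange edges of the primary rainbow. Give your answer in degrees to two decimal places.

At 397 nm (n = 1.345): cos²i = 0.26967 → i = 58.715°, r = 39.448°, D_min = 139.635°, rainbow angle = 40.365°.
At 610 nm (n = 1.333): cos²i = 0.25896 → i = 59.410°, r = 40.225°, D_min = 137.922°, rainbow angle = 42.078°.
Angular width = |40.365° − 42.078°| = 1.713°.

1.71°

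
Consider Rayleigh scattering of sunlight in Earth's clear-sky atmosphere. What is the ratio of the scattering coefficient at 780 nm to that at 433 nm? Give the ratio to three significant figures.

0.0950

Rayleigh scattering ∝ λ⁻⁴, so the ratio of coefficients is the inverse fourth power of the wavelength ratio.
σ(780)/σ(433) = (433/780)⁴ = (0.5551)⁴ = 0.09497.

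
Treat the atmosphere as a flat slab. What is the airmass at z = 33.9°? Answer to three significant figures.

1.20

X = sec z = 1/cos 33.9° = 1/0.8300 = 1.2048.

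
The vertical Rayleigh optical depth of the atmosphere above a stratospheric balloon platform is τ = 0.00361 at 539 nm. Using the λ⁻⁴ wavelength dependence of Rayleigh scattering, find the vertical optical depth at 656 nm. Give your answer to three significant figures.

τ(656 nm) = τ(539 nm) × (539/656)⁴ = 0.00361 × (0.8216)⁴ = 0.00361 × 0.4558 = 0.0016.

0.00165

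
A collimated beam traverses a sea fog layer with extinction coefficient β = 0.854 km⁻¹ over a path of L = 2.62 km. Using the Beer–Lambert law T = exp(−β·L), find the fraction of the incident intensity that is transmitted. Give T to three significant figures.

τ = β·L = 0.854 × 2.62 = 2.2375.
T = exp(−2.2375) = 0.1067.

0.107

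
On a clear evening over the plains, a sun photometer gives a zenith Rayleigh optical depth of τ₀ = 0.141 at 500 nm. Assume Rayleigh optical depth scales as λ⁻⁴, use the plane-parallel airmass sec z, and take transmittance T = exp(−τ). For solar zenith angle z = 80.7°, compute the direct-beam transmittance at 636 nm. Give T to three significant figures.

0.717

sec 80.7° = 6.1880.
τ = 0.141 × (500/636)⁴ × 6.1880 = 0.141 × 0.3820 × 6.1880 = 0.3333.
T = exp(−0.3333) = 0.7166.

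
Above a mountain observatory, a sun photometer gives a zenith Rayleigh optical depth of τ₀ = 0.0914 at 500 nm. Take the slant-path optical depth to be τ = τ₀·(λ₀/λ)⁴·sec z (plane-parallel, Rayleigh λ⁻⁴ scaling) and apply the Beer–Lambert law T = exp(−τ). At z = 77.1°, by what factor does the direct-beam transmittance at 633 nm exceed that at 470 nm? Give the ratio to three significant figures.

1.44

Airmass: sec 77.1° = 4.4793.
τ(633 nm) = 0.0914 × (500/633)⁴ × 4.4793 = 0.0914 × 0.3893 × 4.4793 = 0.1594.
τ(470 nm) = 0.0914 × (500/470)⁴ × 4.4793 = 0.0914 × 1.2808 × 4.4793 = 0.5244.
T(633)/T(470) = exp(τ_B − τ_A) = exp(0.3650) = 1.4405.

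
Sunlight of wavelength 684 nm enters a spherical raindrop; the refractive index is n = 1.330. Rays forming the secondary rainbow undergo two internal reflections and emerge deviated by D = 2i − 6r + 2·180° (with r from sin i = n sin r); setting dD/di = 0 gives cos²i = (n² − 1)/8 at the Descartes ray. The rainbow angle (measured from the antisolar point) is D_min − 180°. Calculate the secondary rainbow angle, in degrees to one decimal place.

50.1°

cos²i = (1.76890 − 1)/8 = 0.09611; i = arccos(0.31002) = 71.940°.
sin r = sin 71.940°/1.330 = 0.71483; r = 45.630°.
D_min = 2·71.940° − 6·45.630° + 360° = 230.101°.
Rainbow angle = D_min − 180° = 50.101°.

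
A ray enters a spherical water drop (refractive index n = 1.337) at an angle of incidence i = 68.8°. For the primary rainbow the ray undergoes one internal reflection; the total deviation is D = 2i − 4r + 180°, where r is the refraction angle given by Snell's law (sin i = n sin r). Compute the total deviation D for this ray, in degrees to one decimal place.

sin r = sin 68.8° / 1.337 = 0.9323/1.337 = 0.6973; r = 44.21°.
D = 2·68.8° − 4·44.21° + 180° = 137.60° − 176.85° + 180° = 140.75°.

140.7°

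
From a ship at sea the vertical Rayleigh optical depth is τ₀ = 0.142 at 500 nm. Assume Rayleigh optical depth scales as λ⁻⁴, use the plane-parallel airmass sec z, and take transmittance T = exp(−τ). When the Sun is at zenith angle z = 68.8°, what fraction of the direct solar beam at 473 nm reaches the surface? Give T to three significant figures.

sec 68.8° = 2.7653.
τ = 0.142 × (500/473)⁴ × 2.7653 = 0.142 × 1.2486 × 2.7653 = 0.4903.
T = exp(−0.4903) = 0.6124.

0.612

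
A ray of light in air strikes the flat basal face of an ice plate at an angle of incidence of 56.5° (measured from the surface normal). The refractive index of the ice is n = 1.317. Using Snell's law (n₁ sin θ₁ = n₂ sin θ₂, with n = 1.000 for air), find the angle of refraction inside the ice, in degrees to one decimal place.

Snell: sin θ_r = sin θ_i / n = sin 56.5° / 1.317 = 0.8339 / 1.317 = 0.6332.
θ_r = arcsin(0.6332) = 39.28°.

39.3°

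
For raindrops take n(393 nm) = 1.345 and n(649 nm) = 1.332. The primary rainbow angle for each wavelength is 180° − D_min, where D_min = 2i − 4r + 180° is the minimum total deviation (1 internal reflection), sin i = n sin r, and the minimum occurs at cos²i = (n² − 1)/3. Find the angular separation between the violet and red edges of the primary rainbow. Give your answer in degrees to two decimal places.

At 393 nm (n = 1.345): cos²i = 0.26967 → i = 58.715°, r = 39.448°, D_min = 139.635°, rainbow angle = 40.365°.
At 649 nm (n = 1.332): cos²i = 0.25807 → i = 59.469°, r = 40.290°, D_min = 137.776°, rainbow angle = 42.224°.
Angular width = |40.365° − 42.224°| = 1.859°.

1.86°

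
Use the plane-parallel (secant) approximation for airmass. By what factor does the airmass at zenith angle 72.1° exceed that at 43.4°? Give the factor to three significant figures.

X(72.1°)/X(43.4°) = sec 72.1° / sec 43.4° = cos 43.4° / cos 72.1° = 0.7266/0.3074 = 2.3639.

2.36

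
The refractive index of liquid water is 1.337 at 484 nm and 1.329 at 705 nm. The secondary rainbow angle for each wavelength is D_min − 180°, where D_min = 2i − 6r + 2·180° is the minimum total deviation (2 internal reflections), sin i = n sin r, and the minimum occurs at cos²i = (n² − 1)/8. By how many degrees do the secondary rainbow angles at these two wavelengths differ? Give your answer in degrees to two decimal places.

At 484 nm (n = 1.337): cos²i = 0.09845 → i = 71.714°, r = 45.249°, D_min = 231.934°, rainbow angle = 51.934°.
At 705 nm (n = 1.329): cos²i = 0.09578 → i = 71.972°, r = 45.685°, D_min = 229.837°, rainbow angle = 49.837°.
Angular width = |51.934° − 49.837°| = 2.097°.

2.10°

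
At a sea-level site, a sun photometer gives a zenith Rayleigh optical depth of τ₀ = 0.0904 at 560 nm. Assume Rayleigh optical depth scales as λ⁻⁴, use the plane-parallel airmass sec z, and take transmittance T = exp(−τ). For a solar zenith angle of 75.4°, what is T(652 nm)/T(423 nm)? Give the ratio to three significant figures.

2.48

Airmass: sec 75.4° = 3.9672.
τ(652 nm) = 0.0904 × (560/652)⁴ × 3.9672 = 0.0904 × 0.5442 × 3.9672 = 0.1952.
τ(423 nm) = 0.0904 × (560/423)⁴ × 3.9672 = 0.0904 × 3.0718 × 3.9672 = 1.1016.
T(652)/T(423) = exp(τ_B − τ_A) = exp(0.9065) = 2.4756.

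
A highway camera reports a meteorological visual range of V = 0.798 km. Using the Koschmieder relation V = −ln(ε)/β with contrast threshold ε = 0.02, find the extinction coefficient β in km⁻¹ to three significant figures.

4.90 km⁻¹

β = −ln(0.02) / V = 3.912 / 0.798 = 4.9023 km⁻¹.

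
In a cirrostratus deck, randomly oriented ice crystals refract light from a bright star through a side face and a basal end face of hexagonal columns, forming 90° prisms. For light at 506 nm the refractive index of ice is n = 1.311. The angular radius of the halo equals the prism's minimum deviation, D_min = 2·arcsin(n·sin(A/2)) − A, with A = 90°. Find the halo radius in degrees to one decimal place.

n·sin(A/2) = 1.311 × sin 45° = 1.311 × 0.7071 = 0.9270.
D_min = 2·arcsin(0.9270) − 90° = 2 × 67.974° − 90° = 45.949°.

45.9°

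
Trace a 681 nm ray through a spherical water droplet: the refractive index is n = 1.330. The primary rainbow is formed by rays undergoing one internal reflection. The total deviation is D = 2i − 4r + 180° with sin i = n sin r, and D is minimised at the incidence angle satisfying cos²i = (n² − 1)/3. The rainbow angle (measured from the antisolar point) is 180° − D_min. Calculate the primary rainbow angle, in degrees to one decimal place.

cos²i = (1.76890 − 1)/3 = 0.25630; i = arccos(0.50626) = 59.585°.
sin r = sin 59.585°/1.330 = 0.64841; r = 40.422°.
D_min = 2·59.585° − 4·40.422° + 180° = 137.484°.
Rainbow angle = 180° − D_min = 42.516°.

42.5°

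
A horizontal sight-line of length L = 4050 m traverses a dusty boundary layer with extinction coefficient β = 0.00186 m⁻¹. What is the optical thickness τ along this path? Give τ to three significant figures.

τ = β·L = 0.00186 × 4050 = 7.5330.

7.53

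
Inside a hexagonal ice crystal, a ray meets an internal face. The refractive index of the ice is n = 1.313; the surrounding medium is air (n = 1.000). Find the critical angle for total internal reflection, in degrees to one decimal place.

sin θ_c = n_air / n = 1.000 / 1.313 = 0.7616.
θ_c = arcsin(0.7616) = 49.61°.

49.6°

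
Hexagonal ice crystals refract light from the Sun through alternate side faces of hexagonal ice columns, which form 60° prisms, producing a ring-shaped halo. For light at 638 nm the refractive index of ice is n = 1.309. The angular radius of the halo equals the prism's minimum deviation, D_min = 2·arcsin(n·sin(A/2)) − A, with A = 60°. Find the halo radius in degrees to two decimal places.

n·sin(A/2) = 1.309 × sin 30° = 1.309 × 0.5000 = 0.6545.
D_min = 2·arcsin(0.6545) − 60° = 2 × 40.882° − 60° = 21.763°.

21.76°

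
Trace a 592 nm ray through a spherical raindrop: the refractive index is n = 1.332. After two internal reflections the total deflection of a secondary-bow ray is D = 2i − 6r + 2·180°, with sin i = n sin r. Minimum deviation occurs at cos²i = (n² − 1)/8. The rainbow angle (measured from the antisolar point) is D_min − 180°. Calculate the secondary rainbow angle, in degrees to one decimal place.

50.6°

cos²i = (1.77422 − 1)/8 = 0.09678; i = arccos(0.31109) = 71.875°.
sin r = sin 71.875°/1.332 = 0.71350; r = 45.520°.
D_min = 2·71.875° − 6·45.520° + 360° = 230.628°.
Rainbow angle = D_min − 180° = 50.628°.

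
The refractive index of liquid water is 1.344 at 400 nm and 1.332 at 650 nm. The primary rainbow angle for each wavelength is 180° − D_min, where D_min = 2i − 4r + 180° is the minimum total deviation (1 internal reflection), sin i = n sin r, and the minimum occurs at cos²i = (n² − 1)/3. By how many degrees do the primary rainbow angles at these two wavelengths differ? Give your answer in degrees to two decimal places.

At 400 nm (n = 1.344): cos²i = 0.26878 → i = 58.772°, r = 39.512°, D_min = 139.495°, rainbow angle = 40.505°.
At 650 nm (n = 1.332): cos²i = 0.25807 → i = 59.469°, r = 40.290°, D_min = 137.776°, rainbow angle = 42.224°.
Angular width = |40.505° − 42.224°| = 1.719°.

1.72°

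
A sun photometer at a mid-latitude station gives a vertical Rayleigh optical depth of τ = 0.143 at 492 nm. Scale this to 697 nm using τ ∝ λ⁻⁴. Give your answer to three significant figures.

τ(697 nm) = τ(492 nm) × (492/697)⁴ = 0.143 × (0.7059)⁴ = 0.143 × 0.2483 = 0.0355.

0.0355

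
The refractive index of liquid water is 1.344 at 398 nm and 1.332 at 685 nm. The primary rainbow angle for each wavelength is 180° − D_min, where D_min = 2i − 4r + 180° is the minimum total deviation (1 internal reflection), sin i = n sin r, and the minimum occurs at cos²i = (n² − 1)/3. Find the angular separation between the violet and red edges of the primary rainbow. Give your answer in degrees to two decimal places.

1.72°

At 398 nm (n = 1.344): cos²i = 0.26878 → i = 58.772°, r = 39.512°, D_min = 139.495°, rainbow angle = 40.505°.
At 685 nm (n = 1.332): cos²i = 0.25807 → i = 59.469°, r = 40.290°, D_min = 137.776°, rainbow angle = 42.224°.
Angular width = |40.505° − 42.224°| = 1.719°.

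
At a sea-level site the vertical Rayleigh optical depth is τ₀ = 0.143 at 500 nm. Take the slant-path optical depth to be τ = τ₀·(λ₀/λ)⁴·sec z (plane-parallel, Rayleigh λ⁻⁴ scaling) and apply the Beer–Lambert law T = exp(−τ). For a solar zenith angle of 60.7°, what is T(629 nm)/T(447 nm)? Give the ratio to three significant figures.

Airmass: sec 60.7° = 2.0434.
τ(629 nm) = 0.143 × (500/629)⁴ × 2.0434 = 0.143 × 0.3993 × 2.0434 = 0.1167.
τ(447 nm) = 0.143 × (500/447)⁴ × 2.0434 = 0.143 × 1.5655 × 2.0434 = 0.4574.
T(629)/T(447) = exp(τ_B − τ_A) = exp(0.3408) = 1.4060.

1.41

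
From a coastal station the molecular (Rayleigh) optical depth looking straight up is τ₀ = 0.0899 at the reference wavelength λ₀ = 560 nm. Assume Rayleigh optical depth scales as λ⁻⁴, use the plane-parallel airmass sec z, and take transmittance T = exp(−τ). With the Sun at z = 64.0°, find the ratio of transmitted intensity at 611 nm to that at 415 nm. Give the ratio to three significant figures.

1.71

Airmass: sec 64.0° = 2.2812.
τ(611 nm) = 0.0899 × (560/611)⁴ × 2.2812 = 0.0899 × 0.7056 × 2.2812 = 0.1447.
τ(415 nm) = 0.0899 × (560/415)⁴ × 2.2812 = 0.0899 × 3.3156 × 2.2812 = 0.6800.
T(611)/T(415) = exp(τ_B − τ_A) = exp(0.5352) = 1.7079.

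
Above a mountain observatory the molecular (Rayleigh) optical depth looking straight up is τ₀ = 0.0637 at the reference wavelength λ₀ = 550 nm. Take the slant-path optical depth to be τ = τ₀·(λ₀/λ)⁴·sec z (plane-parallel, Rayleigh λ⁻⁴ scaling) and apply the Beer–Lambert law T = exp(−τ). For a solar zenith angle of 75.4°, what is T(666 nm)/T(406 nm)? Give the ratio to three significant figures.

Airmass: sec 75.4° = 3.9672.
τ(666 nm) = 0.0637 × (550/666)⁴ × 3.9672 = 0.0637 × 0.4651 × 3.9672 = 0.1175.
τ(406 nm) = 0.0637 × (550/406)⁴ × 3.9672 = 0.0637 × 3.3678 × 3.9672 = 0.8511.
T(666)/T(406) = exp(τ_B − τ_A) = exp(0.7335) = 2.0824.

2.08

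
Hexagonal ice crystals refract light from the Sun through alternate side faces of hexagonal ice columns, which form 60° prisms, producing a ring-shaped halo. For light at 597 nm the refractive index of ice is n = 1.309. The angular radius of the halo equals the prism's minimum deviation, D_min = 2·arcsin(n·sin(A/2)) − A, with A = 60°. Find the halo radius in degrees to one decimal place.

21.8°

n·sin(A/2) = 1.309 × sin 30° = 1.309 × 0.5000 = 0.6545.
D_min = 2·arcsin(0.6545) − 60° = 2 × 40.882° − 60° = 21.763°.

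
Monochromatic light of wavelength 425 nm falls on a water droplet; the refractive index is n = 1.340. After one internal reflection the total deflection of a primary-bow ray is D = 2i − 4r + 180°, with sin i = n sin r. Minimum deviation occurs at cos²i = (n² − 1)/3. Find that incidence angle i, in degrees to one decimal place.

cos²i = (1.340² − 1)/3 = (1.79560 − 1)/3 = 0.26520.
cos i = 0.51498, so i = 59.004°.

59.0°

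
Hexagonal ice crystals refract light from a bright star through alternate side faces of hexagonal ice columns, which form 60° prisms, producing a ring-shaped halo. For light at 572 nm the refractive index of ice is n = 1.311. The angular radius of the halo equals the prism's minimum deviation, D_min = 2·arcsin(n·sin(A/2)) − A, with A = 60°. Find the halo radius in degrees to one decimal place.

n·sin(A/2) = 1.311 × sin 30° = 1.311 × 0.5000 = 0.6555.
D_min = 2·arcsin(0.6555) − 60° = 2 × 40.958° − 60° = 21.915°.

21.9°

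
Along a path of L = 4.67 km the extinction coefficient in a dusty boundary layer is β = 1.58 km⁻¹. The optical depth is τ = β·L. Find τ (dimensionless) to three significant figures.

7.38

τ = β·L = 1.58 × 4.67 = 7.3786.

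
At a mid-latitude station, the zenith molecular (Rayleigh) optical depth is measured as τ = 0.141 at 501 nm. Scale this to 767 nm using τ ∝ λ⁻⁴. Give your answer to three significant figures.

τ(767 nm) = τ(501 nm) × (501/767)⁴ = 0.141 × (0.6532)⁴ = 0.141 × 0.1820 = 0.0257.

0.0257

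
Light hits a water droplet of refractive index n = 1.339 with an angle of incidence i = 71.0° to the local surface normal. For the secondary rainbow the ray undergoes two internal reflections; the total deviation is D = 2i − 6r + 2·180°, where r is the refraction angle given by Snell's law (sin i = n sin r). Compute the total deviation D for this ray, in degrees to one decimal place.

sin r = sin 71.0° / 1.339 = 0.9455/1.339 = 0.7061; r = 44.92°.
D = 2·71.0° − 6·44.92° + 2·180° = 142.00° − 269.53° + 360° = 232.47°.

232.5°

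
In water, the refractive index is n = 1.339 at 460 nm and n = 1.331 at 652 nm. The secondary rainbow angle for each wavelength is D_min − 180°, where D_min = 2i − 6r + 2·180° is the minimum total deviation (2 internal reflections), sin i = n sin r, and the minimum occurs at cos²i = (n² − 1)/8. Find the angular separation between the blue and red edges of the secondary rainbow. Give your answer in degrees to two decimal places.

2.09°

At 460 nm (n = 1.339): cos²i = 0.09912 → i = 71.650°, r = 45.141°, D_min = 232.451°, rainbow angle = 52.451°.
At 652 nm (n = 1.331): cos²i = 0.09645 → i = 71.907°, r = 45.575°, D_min = 230.365°, rainbow angle = 50.365°.
Angular width = |52.451° − 50.365°| = 2.086°.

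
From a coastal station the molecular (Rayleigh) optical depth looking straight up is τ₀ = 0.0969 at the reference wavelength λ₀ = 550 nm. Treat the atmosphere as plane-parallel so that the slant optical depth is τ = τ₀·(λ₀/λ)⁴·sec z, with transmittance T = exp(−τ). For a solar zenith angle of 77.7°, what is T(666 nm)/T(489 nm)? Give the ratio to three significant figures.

1.68

Airmass: sec 77.7° = 4.6942.
τ(666 nm) = 0.0969 × (550/666)⁴ × 4.6942 = 0.0969 × 0.4651 × 4.6942 = 0.2116.
τ(489 nm) = 0.0969 × (550/489)⁴ × 4.6942 = 0.0969 × 1.6004 × 4.6942 = 0.7279.
T(666)/T(489) = exp(τ_B − τ_A) = exp(0.5164) = 1.6760.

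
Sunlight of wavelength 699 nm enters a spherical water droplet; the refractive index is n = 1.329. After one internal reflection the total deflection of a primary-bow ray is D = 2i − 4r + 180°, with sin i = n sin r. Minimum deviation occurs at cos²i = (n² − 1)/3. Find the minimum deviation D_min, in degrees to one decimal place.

137.3°

cos²i = (1.76624 − 1)/3 = 0.25541; i = arccos(0.50538) = 59.643°.
sin r = sin 59.643°/1.329 = 0.64928; r = 40.487°.
D_min = 2·59.643° − 4·40.487° + 180° = 137.337°.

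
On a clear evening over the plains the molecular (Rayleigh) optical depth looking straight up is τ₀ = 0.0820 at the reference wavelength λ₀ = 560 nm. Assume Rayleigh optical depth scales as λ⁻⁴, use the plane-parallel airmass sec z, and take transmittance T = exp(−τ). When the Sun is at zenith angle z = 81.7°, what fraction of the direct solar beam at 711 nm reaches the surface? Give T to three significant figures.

0.804

sec 81.7° = 6.9273.
τ = 0.0820 × (560/711)⁴ × 6.9273 = 0.0820 × 0.3848 × 6.9273 = 0.2186.
T = exp(−0.2186) = 0.8036.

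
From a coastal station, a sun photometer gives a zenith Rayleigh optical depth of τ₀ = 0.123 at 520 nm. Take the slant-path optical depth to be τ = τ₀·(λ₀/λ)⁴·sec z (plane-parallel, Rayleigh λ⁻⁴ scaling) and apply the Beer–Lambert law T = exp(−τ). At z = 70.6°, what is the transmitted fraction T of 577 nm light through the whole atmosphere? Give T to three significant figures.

sec 70.6° = 3.0106.
τ = 0.123 × (520/577)⁴ × 3.0106 = 0.123 × 0.6596 × 3.0106 = 0.2443.
T = exp(−0.2443) = 0.7833.

0.783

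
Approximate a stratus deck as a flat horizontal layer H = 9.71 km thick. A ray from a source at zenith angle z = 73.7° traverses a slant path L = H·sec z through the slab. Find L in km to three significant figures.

34.6 km

sec z = 1/cos 73.7° = 3.5629.
L = 9.71 × 3.5629 = 34.596 km.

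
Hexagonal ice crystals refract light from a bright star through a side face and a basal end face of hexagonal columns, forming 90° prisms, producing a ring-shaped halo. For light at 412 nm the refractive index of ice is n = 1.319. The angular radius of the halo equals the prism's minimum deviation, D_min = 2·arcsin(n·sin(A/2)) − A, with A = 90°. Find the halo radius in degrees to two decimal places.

47.71°

n·sin(A/2) = 1.319 × sin 45° = 1.319 × 0.7071 = 0.9327.
D_min = 2·arcsin(0.9327) − 90° = 2 × 68.856° − 90° = 47.711°.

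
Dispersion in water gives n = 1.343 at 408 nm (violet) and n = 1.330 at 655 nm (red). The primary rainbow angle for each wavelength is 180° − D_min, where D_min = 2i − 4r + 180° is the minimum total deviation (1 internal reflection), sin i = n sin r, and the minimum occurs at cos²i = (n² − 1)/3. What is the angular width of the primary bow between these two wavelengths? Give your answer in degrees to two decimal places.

1.87°

At 408 nm (n = 1.343): cos²i = 0.26788 → i = 58.830°, r = 39.577°, D_min = 139.354°, rainbow angle = 40.646°.
At 655 nm (n = 1.330): cos²i = 0.25630 → i = 59.585°, r = 40.422°, D_min = 137.484°, rainbow angle = 42.516°.
Angular width = |40.646° − 42.516°| = 1.871°.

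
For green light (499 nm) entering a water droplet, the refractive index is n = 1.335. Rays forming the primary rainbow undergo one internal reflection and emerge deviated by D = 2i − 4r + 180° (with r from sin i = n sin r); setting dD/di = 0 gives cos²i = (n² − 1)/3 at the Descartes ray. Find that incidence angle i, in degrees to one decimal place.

59.3°

cos²i = (1.335² − 1)/3 = (1.78222 − 1)/3 = 0.26074.
cos i = 0.51063, so i = 59.294°.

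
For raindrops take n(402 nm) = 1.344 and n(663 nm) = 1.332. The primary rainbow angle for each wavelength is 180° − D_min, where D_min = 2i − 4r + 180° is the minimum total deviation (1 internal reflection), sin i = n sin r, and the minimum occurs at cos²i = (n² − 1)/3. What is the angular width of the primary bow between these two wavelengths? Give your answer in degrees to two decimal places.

At 402 nm (n = 1.344): cos²i = 0.26878 → i = 58.772°, r = 39.512°, D_min = 139.495°, rainbow angle = 40.505°.
At 663 nm (n = 1.332): cos²i = 0.25807 → i = 59.469°, r = 40.290°, D_min = 137.776°, rainbow angle = 42.224°.
Angular width = |40.505° − 42.224°| = 1.719°.

1.72°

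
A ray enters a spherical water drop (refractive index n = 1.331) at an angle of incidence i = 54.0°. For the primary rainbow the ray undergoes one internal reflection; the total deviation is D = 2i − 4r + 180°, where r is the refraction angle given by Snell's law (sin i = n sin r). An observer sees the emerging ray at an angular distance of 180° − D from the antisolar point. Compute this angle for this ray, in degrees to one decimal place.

sin r = sin 54.0° / 1.331 = 0.8090/1.331 = 0.6078; r = 37.43°.
D = 2·54.0° − 4·37.43° + 180° = 108.00° − 149.73° + 180° = 138.27°.
Angle from antisolar point = 180° − D = 41.73°.

41.7°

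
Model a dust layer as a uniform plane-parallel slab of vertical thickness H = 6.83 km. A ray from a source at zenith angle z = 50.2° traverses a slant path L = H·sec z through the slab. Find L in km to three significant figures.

sec z = 1/cos 50.2° = 1.5622.
L = 6.83 × 1.5622 = 10.670 km.

10.7 km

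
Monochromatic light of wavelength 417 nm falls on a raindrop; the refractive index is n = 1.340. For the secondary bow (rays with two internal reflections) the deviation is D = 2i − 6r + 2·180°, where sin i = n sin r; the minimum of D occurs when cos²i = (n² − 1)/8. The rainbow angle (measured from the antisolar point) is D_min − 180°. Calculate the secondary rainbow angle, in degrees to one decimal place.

cos²i = (1.79560 − 1)/8 = 0.09945; i = arccos(0.31536) = 71.618°.
sin r = sin 71.618°/1.340 = 0.70819; r = 45.088°.
D_min = 2·71.618° − 6·45.088° + 360° = 232.709°.
Rainbow angle = D_min − 180° = 52.709°.

52.7°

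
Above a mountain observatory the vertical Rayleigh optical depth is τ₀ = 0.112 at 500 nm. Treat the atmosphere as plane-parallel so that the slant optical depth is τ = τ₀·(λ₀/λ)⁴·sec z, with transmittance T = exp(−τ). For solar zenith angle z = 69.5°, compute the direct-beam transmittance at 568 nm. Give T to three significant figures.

0.825

sec 69.5° = 2.8555.
τ = 0.112 × (500/568)⁴ × 2.8555 = 0.112 × 0.6005 × 2.8555 = 0.1920.
T = exp(−0.1920) = 0.8253.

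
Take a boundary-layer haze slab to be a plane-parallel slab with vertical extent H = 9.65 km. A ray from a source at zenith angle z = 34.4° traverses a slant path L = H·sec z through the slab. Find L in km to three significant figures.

11.7 km

sec z = 1/cos 34.4° = 1.2120.
L = 9.65 × 1.2120 = 11.695 km.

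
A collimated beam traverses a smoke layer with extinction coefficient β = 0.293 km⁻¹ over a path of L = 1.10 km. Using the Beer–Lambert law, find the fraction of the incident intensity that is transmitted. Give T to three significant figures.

τ = β·L = 0.293 × 1.10 = 0.3223.
T = exp(−0.3223) = 0.7245.

0.724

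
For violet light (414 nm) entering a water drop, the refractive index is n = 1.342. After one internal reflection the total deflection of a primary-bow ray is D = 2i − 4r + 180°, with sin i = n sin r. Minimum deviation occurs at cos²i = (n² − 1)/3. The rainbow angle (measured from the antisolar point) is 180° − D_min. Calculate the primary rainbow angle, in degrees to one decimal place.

40.8°

cos²i = (1.80096 − 1)/3 = 0.26699; i = arccos(0.51671) = 58.888°.
sin r = sin 58.888°/1.342 = 0.63797; r = 39.641°.
D_min = 2·58.888° − 4·39.641° + 180° = 139.213°.
Rainbow angle = 180° − D_min = 40.787°.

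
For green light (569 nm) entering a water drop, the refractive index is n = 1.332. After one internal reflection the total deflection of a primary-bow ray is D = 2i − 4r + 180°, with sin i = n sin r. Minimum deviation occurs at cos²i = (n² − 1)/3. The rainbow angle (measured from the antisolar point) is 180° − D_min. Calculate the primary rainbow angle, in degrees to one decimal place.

cos²i = (1.77422 − 1)/3 = 0.25807; i = arccos(0.50801) = 59.469°.
sin r = sin 59.469°/1.332 = 0.64666; r = 40.290°.
D_min = 2·59.469° − 4·40.290° + 180° = 137.776°.
Rainbow angle = 180° − D_min = 42.224°.

42.2°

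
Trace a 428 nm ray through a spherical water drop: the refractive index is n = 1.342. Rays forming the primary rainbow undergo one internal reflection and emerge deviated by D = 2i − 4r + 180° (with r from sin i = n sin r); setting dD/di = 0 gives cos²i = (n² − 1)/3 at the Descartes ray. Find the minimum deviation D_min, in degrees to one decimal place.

139.2°

cos²i = (1.80096 − 1)/3 = 0.26699; i = arccos(0.51671) = 58.888°.
sin r = sin 58.888°/1.342 = 0.63797; r = 39.641°.
D_min = 2·58.888° − 4·39.641° + 180° = 139.213°.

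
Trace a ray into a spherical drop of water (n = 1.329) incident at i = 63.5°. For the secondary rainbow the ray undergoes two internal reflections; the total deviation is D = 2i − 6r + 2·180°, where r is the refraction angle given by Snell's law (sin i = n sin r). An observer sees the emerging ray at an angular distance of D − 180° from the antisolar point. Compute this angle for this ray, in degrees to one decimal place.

sin r = sin 63.5° / 1.329 = 0.8949/1.329 = 0.6734; r = 42.33°.
D = 2·63.5° − 6·42.33° + 2·180° = 127.00° − 253.98° + 360° = 233.02°.
Angle from antisolar point = D − 180° = 53.02°.

53.0°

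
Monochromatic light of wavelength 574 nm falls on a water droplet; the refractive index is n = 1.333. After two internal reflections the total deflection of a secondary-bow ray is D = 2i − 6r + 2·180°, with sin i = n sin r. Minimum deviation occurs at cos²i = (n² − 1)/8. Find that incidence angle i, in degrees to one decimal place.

cos²i = (1.333² − 1)/8 = (1.77689 − 1)/8 = 0.09711.
cos i = 0.31163, so i = 71.843°.

71.8°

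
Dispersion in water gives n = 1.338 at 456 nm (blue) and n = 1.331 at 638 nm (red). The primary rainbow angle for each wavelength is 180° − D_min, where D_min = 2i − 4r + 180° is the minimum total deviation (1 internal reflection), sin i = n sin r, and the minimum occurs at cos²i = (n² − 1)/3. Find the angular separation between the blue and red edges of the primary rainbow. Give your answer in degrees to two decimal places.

At 456 nm (n = 1.338): cos²i = 0.26341 → i = 59.120°, r = 39.899°, D_min = 138.643°, rainbow angle = 41.357°.
At 638 nm (n = 1.331): cos²i = 0.25719 → i = 59.527°, r = 40.356°, D_min = 137.630°, rainbow angle = 42.370°.
Angular width = |41.357° − 42.370°| = 1.013°.

1.01°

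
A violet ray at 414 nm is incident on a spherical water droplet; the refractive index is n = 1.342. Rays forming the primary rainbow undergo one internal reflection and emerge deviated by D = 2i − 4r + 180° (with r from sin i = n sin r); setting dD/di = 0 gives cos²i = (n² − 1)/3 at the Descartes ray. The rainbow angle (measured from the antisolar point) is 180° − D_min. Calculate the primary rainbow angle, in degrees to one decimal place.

cos²i = (1.80096 − 1)/3 = 0.26699; i = arccos(0.51671) = 58.888°.
sin r = sin 58.888°/1.342 = 0.63797; r = 39.641°.
D_min = 2·58.888° − 4·39.641° + 180° = 139.213°.
Rainbow angle = 180° − D_min = 40.787°.

40.8°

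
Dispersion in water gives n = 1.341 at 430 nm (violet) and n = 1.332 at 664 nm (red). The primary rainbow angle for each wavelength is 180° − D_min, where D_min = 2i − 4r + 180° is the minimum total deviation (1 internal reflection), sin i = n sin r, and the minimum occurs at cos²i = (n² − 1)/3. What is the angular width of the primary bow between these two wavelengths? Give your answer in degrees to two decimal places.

1.29°

At 430 nm (n = 1.341): cos²i = 0.26609 → i = 58.946°, r = 39.705°, D_min = 139.071°, rainbow angle = 40.929°.
At 664 nm (n = 1.332): cos²i = 0.25807 → i = 59.469°, r = 40.290°, D_min = 137.776°, rainbow angle = 42.224°.
Angular width = |40.929° − 42.224°| = 1.295°.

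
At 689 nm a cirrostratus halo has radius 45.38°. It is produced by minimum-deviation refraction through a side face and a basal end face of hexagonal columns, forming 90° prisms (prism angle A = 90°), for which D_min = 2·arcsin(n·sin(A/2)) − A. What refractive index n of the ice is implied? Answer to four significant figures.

Rearranging: n = sin((D_min + A)/2) / sin(A/2).
(D_min + A)/2 = (45.38° + 90°)/2 = 67.690°.
n = sin 67.690° / sin 45° = 0.9251 / 0.7071 = 1.3084.

1.308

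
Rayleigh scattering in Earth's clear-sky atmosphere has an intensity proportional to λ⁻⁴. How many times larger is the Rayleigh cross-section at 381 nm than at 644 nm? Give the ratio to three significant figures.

Rayleigh scattering ∝ λ⁻⁴, so the ratio of coefficients is the inverse fourth power of the wavelength ratio.
σ(381)/σ(644) = (644/381)⁴ = (1.6903)⁴ = 8.163.

8.16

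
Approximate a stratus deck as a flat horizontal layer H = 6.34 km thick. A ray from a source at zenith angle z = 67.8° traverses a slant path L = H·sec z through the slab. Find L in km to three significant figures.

sec z = 1/cos 67.8° = 2.6466.
L = 6.34 × 2.6466 = 16.780 km.

16.8 km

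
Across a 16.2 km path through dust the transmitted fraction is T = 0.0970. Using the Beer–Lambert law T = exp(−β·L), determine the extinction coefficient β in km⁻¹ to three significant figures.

Beer–Lambert: T = exp(−βL) ⇒ β = −ln(T)/L = −ln(0.0970)/16.2 = 2.3330/16.2 = 0.144 km⁻¹.

0.144 km⁻¹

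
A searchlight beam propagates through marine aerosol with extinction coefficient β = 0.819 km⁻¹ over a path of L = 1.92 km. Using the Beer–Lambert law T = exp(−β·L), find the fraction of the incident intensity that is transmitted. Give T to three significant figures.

0.208

τ = β·L = 0.819 × 1.92 = 1.5725.
T = exp(−1.5725) = 0.2075.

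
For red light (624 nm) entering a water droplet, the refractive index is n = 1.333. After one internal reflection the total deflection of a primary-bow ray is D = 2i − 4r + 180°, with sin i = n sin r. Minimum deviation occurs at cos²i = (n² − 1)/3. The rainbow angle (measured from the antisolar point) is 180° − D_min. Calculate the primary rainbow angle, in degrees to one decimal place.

42.1°

cos²i = (1.77689 − 1)/3 = 0.25896; i = arccos(0.50888) = 59.410°.
sin r = sin 59.410°/1.333 = 0.64579; r = 40.225°.
D_min = 2·59.410° − 4·40.225° + 180° = 137.922°.
Rainbow angle = 180° − D_min = 42.078°.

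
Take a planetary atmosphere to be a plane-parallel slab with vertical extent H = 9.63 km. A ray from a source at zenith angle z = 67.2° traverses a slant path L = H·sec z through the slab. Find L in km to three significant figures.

24.9 km

sec z = 1/cos 67.2° = 2.5805.
L = 9.63 × 2.5805 = 24.851 km.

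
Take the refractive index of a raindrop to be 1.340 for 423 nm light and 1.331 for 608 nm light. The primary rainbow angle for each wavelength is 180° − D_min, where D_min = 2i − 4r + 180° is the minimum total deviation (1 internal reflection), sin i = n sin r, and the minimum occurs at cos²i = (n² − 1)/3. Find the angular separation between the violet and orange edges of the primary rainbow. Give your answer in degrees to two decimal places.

1.30°

At 423 nm (n = 1.340): cos²i = 0.26520 → i = 59.004°, r = 39.770°, D_min = 138.929°, rainbow angle = 41.071°.
At 608 nm (n = 1.331): cos²i = 0.25719 → i = 59.527°, r = 40.356°, D_min = 137.630°, rainbow angle = 42.370°.
Angular width = |41.071° − 42.370°| = 1.299°.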